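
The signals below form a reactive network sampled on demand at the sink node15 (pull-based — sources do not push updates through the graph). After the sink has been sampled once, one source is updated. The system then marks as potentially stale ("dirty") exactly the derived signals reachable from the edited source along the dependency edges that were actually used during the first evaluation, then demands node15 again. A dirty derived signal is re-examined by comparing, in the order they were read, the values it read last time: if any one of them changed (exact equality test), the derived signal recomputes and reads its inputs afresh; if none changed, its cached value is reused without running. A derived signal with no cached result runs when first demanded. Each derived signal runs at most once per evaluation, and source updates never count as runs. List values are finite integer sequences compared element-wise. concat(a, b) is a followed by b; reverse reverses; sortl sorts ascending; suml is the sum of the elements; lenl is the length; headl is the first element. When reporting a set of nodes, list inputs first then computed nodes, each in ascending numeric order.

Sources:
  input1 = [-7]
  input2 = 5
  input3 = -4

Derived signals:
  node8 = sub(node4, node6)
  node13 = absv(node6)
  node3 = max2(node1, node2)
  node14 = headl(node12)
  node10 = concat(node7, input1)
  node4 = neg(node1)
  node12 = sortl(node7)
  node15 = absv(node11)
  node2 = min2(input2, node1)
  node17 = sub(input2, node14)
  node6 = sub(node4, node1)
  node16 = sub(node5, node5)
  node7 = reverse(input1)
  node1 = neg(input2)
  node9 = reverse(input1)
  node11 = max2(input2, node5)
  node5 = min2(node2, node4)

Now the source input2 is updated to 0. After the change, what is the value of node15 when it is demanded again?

node15 now evaluates to 0.

Initial pass — values computed on the first demand:
  node1 = neg(5) = -5
  node2 = min2(5, -5) = -5
  node4 = neg(-5) = 5
  node5 = min2(-5, 5) = -5
  node11 = max2(5, -5) = 5
  node15 = absv(5) = 5

Second demand — change propagation:
  node1: re-runs because input2 5->0; new result 0.
  node2: re-runs because input2 5->0; node1 -5->0; new result 0.
  node4: re-runs because node1 -5->0; new result 0.
  node5: re-runs because node2 -5->0; node4 5->0; new result 0.
  node11: re-runs because input2 5->0; node5 -5->0; new result 0.
  node15: re-runs because node11 5->0; new result 0.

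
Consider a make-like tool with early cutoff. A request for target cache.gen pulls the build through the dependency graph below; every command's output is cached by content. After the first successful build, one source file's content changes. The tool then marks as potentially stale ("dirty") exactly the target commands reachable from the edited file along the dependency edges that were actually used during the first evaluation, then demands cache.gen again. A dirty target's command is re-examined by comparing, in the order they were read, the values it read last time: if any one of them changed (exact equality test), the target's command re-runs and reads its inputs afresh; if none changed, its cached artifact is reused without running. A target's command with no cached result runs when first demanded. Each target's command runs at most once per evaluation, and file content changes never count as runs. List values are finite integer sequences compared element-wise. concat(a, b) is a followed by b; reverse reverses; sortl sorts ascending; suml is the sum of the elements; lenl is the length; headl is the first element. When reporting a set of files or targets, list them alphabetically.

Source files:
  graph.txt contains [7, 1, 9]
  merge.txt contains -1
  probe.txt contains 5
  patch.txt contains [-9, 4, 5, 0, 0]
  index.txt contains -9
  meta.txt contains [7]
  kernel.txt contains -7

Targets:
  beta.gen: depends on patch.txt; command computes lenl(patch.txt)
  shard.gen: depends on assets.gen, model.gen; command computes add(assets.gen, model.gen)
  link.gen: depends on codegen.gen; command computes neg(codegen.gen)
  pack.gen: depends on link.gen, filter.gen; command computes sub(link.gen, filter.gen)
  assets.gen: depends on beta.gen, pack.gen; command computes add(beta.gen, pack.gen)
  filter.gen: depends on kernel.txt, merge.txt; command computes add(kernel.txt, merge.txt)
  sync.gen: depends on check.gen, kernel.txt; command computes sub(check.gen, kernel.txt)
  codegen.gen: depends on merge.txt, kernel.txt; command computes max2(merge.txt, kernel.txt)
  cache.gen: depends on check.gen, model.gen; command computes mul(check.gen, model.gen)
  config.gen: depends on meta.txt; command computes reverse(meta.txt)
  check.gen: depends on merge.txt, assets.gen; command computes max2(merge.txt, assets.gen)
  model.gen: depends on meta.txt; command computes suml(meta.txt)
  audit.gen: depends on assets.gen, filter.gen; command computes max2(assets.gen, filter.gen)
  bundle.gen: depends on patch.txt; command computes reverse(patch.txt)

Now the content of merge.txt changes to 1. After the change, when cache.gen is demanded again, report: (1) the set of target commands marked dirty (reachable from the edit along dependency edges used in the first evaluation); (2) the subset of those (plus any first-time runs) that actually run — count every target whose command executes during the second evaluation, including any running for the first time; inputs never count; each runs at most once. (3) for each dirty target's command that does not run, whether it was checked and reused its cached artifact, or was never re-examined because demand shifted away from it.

First demand of the output computes:
  beta.gen = lenl([-9, 4, 5, 0, 0]) = 5
  codegen.gen = max2(-1, -7) = -1
  filter.gen = add(-7, -1) = -8
  link.gen = neg(-1) = 1
  model.gen = suml([7]) = 7
  pack.gen = sub(1, -8) = 9
  assets.gen = add(5, 9) = 14
  check.gen = max2(-1, 14) = 14
  cache.gen = mul(14, 7) = 98

After the edit, cleaning proceeds:
  codegen.gen: a read changed (merge.txt -1->1) — executes, giving 1.
  filter.gen: a read changed (merge.txt -1->1) — executes, giving -6.
  link.gen: a read changed (codegen.gen -1->1) — executes, giving -1.
  pack.gen: a read changed (link.gen 1->-1; filter.gen -8->-6) — executes, giving 5.
  assets.gen: a read changed (pack.gen 9->5) — executes, giving 10.
  check.gen: a read changed (merge.txt -1->1; assets.gen 14->10) — executes, giving 10.
  cache.gen: a read changed (check.gen 14->10) — executes, giving 70.

The edit dirties: assets.gen, cache.gen, check.gen, codegen.gen, filter.gen, link.gen, pack.gen.
7 target commands run: assets.gen, cache.gen, check.gen, codegen.gen, filter.gen, link.gen, pack.gen.
No dirty target's command escaped a run.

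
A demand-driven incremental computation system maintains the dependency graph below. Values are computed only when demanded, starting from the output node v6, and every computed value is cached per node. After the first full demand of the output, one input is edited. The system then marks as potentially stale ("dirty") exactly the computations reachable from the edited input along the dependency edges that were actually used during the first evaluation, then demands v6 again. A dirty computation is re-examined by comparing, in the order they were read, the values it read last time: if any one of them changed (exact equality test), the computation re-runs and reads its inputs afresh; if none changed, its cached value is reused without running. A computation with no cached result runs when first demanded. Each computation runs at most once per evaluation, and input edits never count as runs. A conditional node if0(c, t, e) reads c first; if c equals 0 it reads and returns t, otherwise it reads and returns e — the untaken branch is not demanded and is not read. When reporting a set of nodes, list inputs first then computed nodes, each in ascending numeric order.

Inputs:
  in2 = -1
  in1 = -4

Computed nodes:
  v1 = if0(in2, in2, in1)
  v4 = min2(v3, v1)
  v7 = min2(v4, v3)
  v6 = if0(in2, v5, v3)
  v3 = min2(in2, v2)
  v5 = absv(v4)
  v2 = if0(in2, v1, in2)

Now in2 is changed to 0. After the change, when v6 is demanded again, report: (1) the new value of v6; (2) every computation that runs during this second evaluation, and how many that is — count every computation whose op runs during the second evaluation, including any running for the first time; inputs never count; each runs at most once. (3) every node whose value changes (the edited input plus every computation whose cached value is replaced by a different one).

New value of v6: 0.
Computations that run: v1, v2, v3, v4, v5, v6 — 6 in total.
Values that change: in2, v2, v3, v6.
Key observation: a condition flipped, so demand reaches new nodes — v1, v4, v5 run for the first time.

First evaluation (everything demanded from the output):
  v2 = if0(in2=-1 -> else branch in2) = -1
  v3 = min2(-1, -1) = -1
  v6 = if0(in2=-1 -> else branch v3) = -1

Propagation after the edit:
  v1: demanded for the first time — runs, produces 0.
  v2: runs — in2 -1->0; in2 -1->0; result 0.
  v3: runs — in2 -1->0; v2 -1->0; result 0.
  v4: demanded for the first time — runs, produces 0.
  v5: demanded for the first time — runs, produces 0.
  v6: runs — in2 -1->0; v3 -1->0; result 0.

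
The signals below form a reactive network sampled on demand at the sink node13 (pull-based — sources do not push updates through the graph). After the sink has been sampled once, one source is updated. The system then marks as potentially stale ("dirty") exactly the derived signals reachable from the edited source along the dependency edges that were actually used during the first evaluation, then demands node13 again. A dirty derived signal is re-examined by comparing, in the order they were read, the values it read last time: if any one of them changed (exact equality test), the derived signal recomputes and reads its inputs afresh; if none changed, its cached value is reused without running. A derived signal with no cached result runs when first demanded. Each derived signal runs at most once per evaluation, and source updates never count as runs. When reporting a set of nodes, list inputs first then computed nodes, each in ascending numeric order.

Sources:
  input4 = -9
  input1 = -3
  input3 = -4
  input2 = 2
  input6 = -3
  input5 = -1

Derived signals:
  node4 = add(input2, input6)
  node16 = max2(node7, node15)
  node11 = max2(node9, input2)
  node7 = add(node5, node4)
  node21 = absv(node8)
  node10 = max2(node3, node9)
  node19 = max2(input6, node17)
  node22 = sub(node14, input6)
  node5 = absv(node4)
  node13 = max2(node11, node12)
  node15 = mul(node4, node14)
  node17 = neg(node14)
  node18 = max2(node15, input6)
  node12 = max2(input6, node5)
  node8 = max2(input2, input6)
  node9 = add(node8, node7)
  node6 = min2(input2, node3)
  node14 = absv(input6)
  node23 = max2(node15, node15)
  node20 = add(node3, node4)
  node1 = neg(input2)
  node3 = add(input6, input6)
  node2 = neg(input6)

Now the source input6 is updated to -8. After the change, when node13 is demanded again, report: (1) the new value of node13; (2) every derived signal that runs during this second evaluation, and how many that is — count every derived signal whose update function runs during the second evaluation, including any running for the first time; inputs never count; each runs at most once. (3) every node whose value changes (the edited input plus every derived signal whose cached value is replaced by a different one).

node13 now evaluates to 6.
Run set: node4, node5, node7, node8, node12, node13 (6 run).
Changed values: input6, node4, node5, node12, node13.
The important point: at node9 every value read last time is unchanged, so the dirty flag clears without a run.

Initial pass — values computed on the first demand:
  node4 = add(2, -3) = -1
  node5 = absv(-1) = 1
  node7 = add(1, -1) = 0
  node8 = max2(2, -3) = 2
  node9 = add(2, 0) = 2
  node11 = max2(2, 2) = 2
  node12 = max2(-3, 1) = 1
  node13 = max2(2, 1) = 2

Second demand — change propagation:
  node4: re-runs because input6 -3->-8; new result -6.
  node5: re-runs because node4 -1->-6; new result 6.
  node7: re-runs because node5 1->6; node4 -1->-6; new result 0 (unchanged).
  node8: re-runs because input6 -3->-8; new result 2 (unchanged).
  node9: re-examined; everything it read last time is the same (node8 unchanged, node7 unchanged) — cache 2 kept, no run.
  node11: re-examined; everything it read last time is the same (node9 unchanged, input2 unchanged) — cache 2 kept, no run.
  node12: re-runs because input6 -3->-8; node5 1->6; new result 6.
  node13: re-runs because node12 1->6; new result 6.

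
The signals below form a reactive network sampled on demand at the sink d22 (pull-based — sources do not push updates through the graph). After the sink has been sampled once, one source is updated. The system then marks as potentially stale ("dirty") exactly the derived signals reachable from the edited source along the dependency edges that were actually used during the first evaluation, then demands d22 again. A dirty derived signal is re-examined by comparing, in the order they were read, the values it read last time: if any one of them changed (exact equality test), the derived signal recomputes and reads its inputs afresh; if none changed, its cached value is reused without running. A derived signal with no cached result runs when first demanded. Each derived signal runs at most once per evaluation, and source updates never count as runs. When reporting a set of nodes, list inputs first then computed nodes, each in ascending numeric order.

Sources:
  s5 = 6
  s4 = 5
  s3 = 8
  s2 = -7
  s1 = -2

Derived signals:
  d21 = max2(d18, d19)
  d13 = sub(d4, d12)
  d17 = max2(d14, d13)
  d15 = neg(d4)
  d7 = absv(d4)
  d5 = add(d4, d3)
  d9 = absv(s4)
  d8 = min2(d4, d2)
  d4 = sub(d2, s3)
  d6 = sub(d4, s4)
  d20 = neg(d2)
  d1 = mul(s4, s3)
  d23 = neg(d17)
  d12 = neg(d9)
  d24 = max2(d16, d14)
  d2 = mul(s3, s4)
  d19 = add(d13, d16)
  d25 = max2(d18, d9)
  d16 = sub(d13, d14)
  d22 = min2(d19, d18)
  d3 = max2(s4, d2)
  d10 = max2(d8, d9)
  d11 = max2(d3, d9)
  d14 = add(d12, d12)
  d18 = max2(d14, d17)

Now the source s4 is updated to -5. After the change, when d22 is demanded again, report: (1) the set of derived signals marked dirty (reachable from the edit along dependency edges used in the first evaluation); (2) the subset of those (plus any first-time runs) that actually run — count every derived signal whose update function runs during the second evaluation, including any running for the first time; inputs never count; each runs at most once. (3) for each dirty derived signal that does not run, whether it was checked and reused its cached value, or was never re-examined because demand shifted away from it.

Dirty set: d2, d4, d9, d12, d13, d14, d16, d17, d18, d19, d22.
Run set: d2, d4, d9, d13, d16, d17, d18, d19, d22 (9 run).
Re-examined without running (cache reused): d12, d14.
The important point: at d12 every value read last time is unchanged, so the dirty flag clears without a run.

Initial pass — values computed on the first demand:
  d2 = mul(8, 5) = 40
  d4 = sub(40, 8) = 32
  d9 = absv(5) = 5
  d12 = neg(5) = -5
  d13 = sub(32, -5) = 37
  d14 = add(-5, -5) = -10
  d16 = sub(37, -10) = 47
  d17 = max2(-10, 37) = 37
  d18 = max2(-10, 37) = 37
  d19 = add(37, 47) = 84
  d22 = min2(84, 37) = 37

Second demand — change propagation:
  d2: re-runs because s4 5->-5; new result -40.
  d4: re-runs because d2 40->-40; new result -48.
  d9: re-runs because s4 5->-5; new result 5 (unchanged).
  d12: re-examined; everything it read last time is the same (d9 unchanged) — cache -5 kept, no run.
  d13: re-runs because d4 32->-48; new result -43.
  d14: re-examined; everything it read last time is the same (d12 unchanged, d12 unchanged) — cache -10 kept, no run.
  d16: re-runs because d13 37->-43; new result -33.
  d17: re-runs because d13 37->-43; new result -10.
  d18: re-runs because d17 37->-10; new result -10.
  d19: re-runs because d13 37->-43; d16 47->-33; new result -76.
  d22: re-runs because d19 84->-76; d18 37->-10; new result -76.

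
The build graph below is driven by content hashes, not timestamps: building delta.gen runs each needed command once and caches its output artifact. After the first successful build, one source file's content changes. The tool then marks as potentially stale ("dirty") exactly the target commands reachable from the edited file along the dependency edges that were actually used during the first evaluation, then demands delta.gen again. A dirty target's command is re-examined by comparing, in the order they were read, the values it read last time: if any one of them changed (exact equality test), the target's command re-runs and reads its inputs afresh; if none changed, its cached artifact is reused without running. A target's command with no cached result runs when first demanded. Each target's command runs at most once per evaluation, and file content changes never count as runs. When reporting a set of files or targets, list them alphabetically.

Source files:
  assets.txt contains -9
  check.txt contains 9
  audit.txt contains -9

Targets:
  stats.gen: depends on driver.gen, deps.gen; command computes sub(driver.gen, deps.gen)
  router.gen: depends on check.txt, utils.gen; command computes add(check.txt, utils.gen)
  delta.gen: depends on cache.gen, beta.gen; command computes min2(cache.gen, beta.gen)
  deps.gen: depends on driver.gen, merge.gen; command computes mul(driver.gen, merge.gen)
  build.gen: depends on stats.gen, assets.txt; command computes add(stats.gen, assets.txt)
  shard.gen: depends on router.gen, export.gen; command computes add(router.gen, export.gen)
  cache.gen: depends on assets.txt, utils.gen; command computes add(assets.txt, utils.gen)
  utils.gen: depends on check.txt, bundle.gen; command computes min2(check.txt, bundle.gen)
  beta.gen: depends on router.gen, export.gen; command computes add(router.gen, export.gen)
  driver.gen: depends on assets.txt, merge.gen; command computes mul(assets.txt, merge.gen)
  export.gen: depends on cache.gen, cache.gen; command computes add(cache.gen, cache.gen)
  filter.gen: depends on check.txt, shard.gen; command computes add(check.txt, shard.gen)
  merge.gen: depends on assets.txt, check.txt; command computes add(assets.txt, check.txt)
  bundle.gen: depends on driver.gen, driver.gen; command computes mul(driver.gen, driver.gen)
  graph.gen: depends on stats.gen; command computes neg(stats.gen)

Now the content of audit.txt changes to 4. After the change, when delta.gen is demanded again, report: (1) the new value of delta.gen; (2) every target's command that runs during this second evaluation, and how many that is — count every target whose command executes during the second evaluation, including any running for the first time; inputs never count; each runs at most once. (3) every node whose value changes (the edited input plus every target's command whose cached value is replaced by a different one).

Initial pass — values computed on the first demand:
  merge.gen = add(-9, 9) = 0
  driver.gen = mul(-9, 0) = 0
  bundle.gen = mul(0, 0) = 0
  utils.gen = min2(9, 0) = 0
  cache.gen = add(-9, 0) = -9
  export.gen = add(-9, -9) = -18
  router.gen = add(9, 0) = 9
  beta.gen = add(9, -18) = -9
  delta.gen = min2(-9, -9) = -9

Second demand — change propagation:
  no demanded computation ever read audit.txt, so the edit dirties nothing and nothing runs.

The important point: nothing the output needs ever reads audit.txt, so the edit is invisible to it.

delta.gen now evaluates to -9.
Run set: none (0 run).
Changed values: audit.txt.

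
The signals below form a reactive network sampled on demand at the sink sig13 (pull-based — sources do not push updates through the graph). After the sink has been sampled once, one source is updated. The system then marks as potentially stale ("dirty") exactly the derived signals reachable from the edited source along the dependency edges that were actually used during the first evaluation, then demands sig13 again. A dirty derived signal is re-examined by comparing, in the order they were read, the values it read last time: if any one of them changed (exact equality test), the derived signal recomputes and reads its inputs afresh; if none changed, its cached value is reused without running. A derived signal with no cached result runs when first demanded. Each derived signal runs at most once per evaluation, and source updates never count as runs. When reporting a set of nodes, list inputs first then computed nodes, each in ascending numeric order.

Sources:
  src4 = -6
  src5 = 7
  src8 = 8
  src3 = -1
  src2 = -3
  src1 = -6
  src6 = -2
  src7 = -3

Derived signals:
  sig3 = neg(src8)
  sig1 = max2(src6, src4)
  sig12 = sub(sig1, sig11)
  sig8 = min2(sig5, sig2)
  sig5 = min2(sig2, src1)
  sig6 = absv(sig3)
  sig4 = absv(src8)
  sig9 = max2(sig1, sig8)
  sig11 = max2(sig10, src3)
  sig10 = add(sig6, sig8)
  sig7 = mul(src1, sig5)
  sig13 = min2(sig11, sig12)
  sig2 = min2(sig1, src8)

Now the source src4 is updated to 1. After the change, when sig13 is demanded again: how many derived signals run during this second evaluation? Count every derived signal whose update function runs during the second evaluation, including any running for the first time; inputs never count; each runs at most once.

Initial pass — values computed on the first demand:
  sig1 = max2(-2, -6) = -2
  sig2 = min2(-2, 8) = -2
  sig3 = neg(8) = -8
  sig5 = min2(-2, -6) = -6
  sig6 = absv(-8) = 8
  sig8 = min2(-6, -2) = -6
  sig10 = add(8, -6) = 2
  sig11 = max2(2, -1) = 2
  sig12 = sub(-2, 2) = -4
  sig13 = min2(2, -4) = -4

Second demand — change propagation:
  sig1: re-runs because src4 -6->1; new result 1.
  sig2: re-runs because sig1 -2->1; new result 1.
  sig5: re-runs because sig2 -2->1; new result -6 (unchanged).
  sig8: re-runs because sig2 -2->1; new result -6 (unchanged).
  sig10: re-examined; everything it read last time is the same (sig6 unchanged, sig8 unchanged) — cache 2 kept, no run.
  sig11: re-examined; everything it read last time is the same (sig10 unchanged, src3 unchanged) — cache 2 kept, no run.
  sig12: re-runs because sig1 -2->1; new result -1.
  sig13: re-runs because sig12 -4->-1; new result -1.

The important point: at sig10 every value read last time is unchanged, so the dirty flag clears without a run.

Run set: sig1, sig2, sig5, sig8, sig12, sig13 (6 run).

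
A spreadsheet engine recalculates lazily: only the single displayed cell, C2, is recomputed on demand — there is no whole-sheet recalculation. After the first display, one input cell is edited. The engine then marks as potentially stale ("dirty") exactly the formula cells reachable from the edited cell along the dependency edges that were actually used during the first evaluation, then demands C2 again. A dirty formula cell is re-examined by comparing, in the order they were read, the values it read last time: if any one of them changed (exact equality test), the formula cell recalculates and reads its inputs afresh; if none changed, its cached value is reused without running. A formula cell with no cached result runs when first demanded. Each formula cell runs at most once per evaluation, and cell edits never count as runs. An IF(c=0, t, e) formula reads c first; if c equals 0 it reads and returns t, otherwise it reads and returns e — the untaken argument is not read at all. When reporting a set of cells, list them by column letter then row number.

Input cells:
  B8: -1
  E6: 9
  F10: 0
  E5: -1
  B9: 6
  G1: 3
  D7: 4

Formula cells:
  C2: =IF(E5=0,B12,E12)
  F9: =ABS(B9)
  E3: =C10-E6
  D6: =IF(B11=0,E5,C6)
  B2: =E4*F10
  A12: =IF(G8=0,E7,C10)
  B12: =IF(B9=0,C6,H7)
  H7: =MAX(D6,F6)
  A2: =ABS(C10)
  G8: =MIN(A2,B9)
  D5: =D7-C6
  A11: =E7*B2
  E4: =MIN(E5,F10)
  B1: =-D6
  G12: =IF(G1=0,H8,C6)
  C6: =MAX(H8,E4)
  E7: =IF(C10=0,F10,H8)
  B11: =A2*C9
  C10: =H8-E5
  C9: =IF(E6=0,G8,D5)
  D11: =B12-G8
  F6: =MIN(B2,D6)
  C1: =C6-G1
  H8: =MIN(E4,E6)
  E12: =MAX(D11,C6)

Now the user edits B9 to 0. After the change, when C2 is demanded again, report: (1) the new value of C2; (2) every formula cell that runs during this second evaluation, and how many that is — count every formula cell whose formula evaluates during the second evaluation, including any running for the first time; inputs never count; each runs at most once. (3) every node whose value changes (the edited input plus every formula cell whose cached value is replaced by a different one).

First evaluation (everything demanded from the output):
  E4 = MIN(-1, 0) = -1
  B2 = -1 * 0 = 0
  H8 = MIN(-1, 9) = -1
  C6 = MAX(-1, -1) = -1
  C10 = -1 - -1 = 0
  A2 = ABS(0) = 0
  D5 = 4 - -1 = 5
  G8 = MIN(0, 6) = 0
  C9 = IF(E6=0: E6=9 -> else branch D5) = 5
  B11 = 0 * 5 = 0
  D6 = IF(B11=0: B11=0 -> then branch E5) = -1
  F6 = MIN(0, -1) = -1
  H7 = MAX(-1, -1) = -1
  B12 = IF(B9=0: B9=6 -> else branch H7) = -1
  D11 = -1 - 0 = -1
  E12 = MAX(-1, -1) = -1
  C2 = IF(E5=0: E5=-1 -> else branch E12) = -1

Propagation after the edit:
  B12: runs — B9 6->0; result -1 (same value as before).
  G8: runs — B9 6->0; result 0 (same value as before).
  D11: checked — values it read are unchanged (B12 unchanged, G8 unchanged); reused cached -1 without running.
  E12: checked — values it read are unchanged (D11 unchanged, C6 unchanged); reused cached -1 without running.
  C2: checked — values it read are unchanged (E5 unchanged, E12 unchanged); reused cached -1 without running.

Key observation: the cutoff stops propagation at D11 — its inputs' values are unchanged, so it reuses its cache.

New value of C2: -1.
Formula cells that run: B12, G8 — 2 in total.
Values that change: B9.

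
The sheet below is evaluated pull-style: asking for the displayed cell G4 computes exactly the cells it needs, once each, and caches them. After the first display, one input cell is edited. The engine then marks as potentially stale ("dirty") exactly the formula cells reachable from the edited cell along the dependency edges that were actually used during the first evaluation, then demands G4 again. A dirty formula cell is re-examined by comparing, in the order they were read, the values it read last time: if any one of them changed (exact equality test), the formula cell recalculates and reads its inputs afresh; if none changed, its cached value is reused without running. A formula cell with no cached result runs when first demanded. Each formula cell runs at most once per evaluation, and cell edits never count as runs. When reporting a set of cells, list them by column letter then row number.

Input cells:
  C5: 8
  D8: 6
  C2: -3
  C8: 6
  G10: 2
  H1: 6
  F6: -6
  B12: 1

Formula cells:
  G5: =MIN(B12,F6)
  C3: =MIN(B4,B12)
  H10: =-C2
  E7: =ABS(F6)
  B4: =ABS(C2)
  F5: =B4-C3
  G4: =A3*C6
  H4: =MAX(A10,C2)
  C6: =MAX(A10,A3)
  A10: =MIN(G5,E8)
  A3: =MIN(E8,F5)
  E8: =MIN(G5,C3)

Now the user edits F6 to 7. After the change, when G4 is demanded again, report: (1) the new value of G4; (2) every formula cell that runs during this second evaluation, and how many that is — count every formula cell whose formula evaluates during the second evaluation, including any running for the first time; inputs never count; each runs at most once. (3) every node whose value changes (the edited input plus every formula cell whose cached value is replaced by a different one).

First demand of the output computes:
  B4 = ABS(-3) = 3
  C3 = MIN(3, 1) = 1
  F5 = 3 - 1 = 2
  G5 = MIN(1, -6) = -6
  E8 = MIN(-6, 1) = -6
  A3 = MIN(-6, 2) = -6
  A10 = MIN(-6, -6) = -6
  C6 = MAX(-6, -6) = -6
  G4 = -6 * -6 = 36

After the edit, cleaning proceeds:
  G5: a read changed (F6 -6->7) — executes, giving 1.
  E8: a read changed (G5 -6->1) — executes, giving 1.
  A3: a read changed (E8 -6->1) — executes, giving 1.
  A10: a read changed (G5 -6->1; E8 -6->1) — executes, giving 1.
  C6: a read changed (A10 -6->1; A3 -6->1) — executes, giving 1.
  G4: a read changed (A3 -6->1; C6 -6->1) — executes, giving 1.

Demanding G4 again yields 1.
6 formula cells run: A3, A10, C6, E8, G4, G5.
The nodes whose values change: A3, A10, C6, E8, F6, G4, G5.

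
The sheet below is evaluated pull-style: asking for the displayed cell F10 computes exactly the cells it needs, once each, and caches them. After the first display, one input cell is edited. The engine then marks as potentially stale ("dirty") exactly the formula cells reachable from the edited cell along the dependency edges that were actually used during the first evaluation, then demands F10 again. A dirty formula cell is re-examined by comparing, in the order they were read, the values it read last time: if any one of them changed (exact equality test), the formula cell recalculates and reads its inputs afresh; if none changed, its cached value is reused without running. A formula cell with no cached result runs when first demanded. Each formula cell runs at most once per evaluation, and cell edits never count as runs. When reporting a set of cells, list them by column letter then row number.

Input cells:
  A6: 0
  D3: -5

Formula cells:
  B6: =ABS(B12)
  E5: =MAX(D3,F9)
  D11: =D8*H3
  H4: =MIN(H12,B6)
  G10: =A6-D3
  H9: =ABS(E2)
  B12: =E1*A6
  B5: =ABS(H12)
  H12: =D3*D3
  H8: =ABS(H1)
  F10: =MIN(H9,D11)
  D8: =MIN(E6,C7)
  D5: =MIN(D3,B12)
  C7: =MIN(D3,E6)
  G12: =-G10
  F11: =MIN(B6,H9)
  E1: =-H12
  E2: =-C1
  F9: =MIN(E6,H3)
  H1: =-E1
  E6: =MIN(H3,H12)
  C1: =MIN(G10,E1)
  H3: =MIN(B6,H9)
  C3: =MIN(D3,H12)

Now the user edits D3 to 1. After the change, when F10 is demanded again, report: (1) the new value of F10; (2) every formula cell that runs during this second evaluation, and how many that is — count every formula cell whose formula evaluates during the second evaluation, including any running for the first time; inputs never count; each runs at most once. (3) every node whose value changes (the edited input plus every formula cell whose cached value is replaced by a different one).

First demand of the output computes:
  G10 = 0 - -5 = 5
  H12 = -5 * -5 = 25
  E1 = -(25) = -25
  B12 = -25 * 0 = 0
  B6 = ABS(0) = 0
  C1 = MIN(5, -25) = -25
  E2 = -(-25) = 25
  H9 = ABS(25) = 25
  H3 = MIN(0, 25) = 0
  E6 = MIN(0, 25) = 0
  C7 = MIN(-5, 0) = -5
  D8 = MIN(0, -5) = -5
  D11 = -5 * 0 = 0
  F10 = MIN(25, 0) = 0

After the edit, cleaning proceeds:
  G10: a read changed (D3 -5->1) — executes, giving -1.
  H12: a read changed (D3 -5->1; D3 -5->1) — executes, giving 1.
  E1: a read changed (H12 25->1) — executes, giving -1.
  B12: a read changed (E1 -25->-1) — executes, giving 0 — identical to its old value.
  B6: dirty, but its reads are unchanged (B12 unchanged); cached 0 stands.
  C1: a read changed (G10 5->-1; E1 -25->-1) — executes, giving -1.
  E2: a read changed (C1 -25->-1) — executes, giving 1.
  H9: a read changed (E2 25->1) — executes, giving 1.
  H3: a read changed (H9 25->1) — executes, giving 0 — identical to its old value.
  E6: a read changed (H12 25->1) — executes, giving 0 — identical to its old value.
  C7: a read changed (D3 -5->1) — executes, giving 0.
  D8: a read changed (C7 -5->0) — executes, giving 0.
  D11: a read changed (D8 -5->0) — executes, giving 0 — identical to its old value.
  F10: a read changed (H9 25->1) — executes, giving 0 — identical to its old value.

Note where the cutoff bites: B6 is checked, finds nothing changed, and keeps its cache.

Demanding F10 again yields 0.
13 formula cells run: B12, C1, C7, D8, D11, E1, E2, E6, F10, G10, H3, H9, H12.
The nodes whose values change: C1, C7, D3, D8, E1, E2, G10, H9, H12.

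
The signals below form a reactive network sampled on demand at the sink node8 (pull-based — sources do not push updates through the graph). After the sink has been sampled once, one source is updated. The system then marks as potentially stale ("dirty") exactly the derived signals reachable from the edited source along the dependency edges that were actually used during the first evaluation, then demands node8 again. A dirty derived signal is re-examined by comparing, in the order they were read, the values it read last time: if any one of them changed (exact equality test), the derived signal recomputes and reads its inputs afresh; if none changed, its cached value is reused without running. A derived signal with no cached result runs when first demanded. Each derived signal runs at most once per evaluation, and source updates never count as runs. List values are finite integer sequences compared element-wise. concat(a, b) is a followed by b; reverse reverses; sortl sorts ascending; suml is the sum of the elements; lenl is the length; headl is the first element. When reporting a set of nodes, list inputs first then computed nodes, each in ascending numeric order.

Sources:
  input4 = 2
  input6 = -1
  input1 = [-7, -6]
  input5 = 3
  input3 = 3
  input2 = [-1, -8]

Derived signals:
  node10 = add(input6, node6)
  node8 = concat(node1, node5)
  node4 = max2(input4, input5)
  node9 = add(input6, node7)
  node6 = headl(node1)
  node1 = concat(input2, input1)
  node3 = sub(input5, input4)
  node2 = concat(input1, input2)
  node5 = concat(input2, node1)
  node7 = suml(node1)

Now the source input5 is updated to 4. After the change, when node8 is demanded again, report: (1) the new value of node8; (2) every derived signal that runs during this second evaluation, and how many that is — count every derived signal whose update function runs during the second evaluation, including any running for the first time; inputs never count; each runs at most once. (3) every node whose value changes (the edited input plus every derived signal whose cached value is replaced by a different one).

node8 now evaluates to [-1, -8, -7, -6, -1, -8, -1, -8, -7, -6].
Run set: none (0 run).
Changed values: input5.
The important point: nothing the output needs ever reads input5, so the edit is invisible to it.

Initial pass — values computed on the first demand:
  node1 = concat([-1, -8], [-7, -6]) = [-1, -8, -7, -6]
  node5 = concat([-1, -8], [-1, -8, -7, -6]) = [-1, -8, -1, -8, -7, -6]
  node8 = concat([-1, -8, -7, -6], [-1, -8, -1, -8, -7, -6]) = [-1, -8, -7, -6, -1, -8, -1, -8, -7, -6]

Second demand — change propagation:
  no demanded computation ever read input5, so the edit dirties nothing and nothing runs.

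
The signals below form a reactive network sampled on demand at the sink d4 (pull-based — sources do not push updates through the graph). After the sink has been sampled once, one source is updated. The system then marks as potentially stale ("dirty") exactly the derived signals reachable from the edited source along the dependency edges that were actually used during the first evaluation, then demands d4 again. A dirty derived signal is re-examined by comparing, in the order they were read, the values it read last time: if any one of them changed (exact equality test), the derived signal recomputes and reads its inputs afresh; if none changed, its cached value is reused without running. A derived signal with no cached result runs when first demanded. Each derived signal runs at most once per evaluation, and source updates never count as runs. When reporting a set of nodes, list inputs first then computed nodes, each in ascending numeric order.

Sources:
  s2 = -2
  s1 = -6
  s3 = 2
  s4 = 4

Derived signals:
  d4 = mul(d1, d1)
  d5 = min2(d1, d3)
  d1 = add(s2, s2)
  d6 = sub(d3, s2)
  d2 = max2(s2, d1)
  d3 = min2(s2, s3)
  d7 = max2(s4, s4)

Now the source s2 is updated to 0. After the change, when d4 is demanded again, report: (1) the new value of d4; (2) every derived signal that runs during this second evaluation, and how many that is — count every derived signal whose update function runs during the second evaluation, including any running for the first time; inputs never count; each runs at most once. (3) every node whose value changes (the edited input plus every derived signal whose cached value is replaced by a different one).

d4 now evaluates to 0.
Run set: d1, d4 (2 run).
Changed values: s2, d1, d4.

Initial pass — values computed on the first demand:
  d1 = add(-2, -2) = -4
  d4 = mul(-4, -4) = 16

Second demand — change propagation:
  d1: re-runs because s2 -2->0; s2 -2->0; new result 0.
  d4: re-runs because d1 -4->0; d1 -4->0; new result 0.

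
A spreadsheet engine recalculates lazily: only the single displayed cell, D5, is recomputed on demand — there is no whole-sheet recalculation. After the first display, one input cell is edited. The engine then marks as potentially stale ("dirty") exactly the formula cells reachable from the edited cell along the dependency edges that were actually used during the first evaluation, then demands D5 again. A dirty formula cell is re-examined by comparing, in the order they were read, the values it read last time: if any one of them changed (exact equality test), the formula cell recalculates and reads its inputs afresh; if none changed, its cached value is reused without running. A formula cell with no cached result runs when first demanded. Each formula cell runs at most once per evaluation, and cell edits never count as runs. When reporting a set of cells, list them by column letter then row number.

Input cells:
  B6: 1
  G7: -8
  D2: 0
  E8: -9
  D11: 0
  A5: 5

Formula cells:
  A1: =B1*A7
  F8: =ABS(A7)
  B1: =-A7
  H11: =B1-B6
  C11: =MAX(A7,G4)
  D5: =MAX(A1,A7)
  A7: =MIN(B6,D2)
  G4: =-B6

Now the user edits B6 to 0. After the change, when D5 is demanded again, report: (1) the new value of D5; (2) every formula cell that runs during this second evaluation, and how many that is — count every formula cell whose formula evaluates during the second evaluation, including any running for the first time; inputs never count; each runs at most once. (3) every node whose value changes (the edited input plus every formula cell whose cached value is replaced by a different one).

New value of D5: 0.
Formula cells that run: A7 — 1 in total.
Values that change: B6.
Key observation: the change is absorbed at A7 — it re-runs but produces the same value, and the output's value is unchanged.

First evaluation (everything demanded from the output):
  A7 = MIN(1, 0) = 0
  B1 = -(0) = 0
  A1 = 0 * 0 = 0
  D5 = MAX(0, 0) = 0

Propagation after the edit:
  A7: runs — B6 1->0; result 0 (same value as before).
  B1: checked — values it read are unchanged (A7 unchanged); reused cached 0 without running.
  A1: checked — values it read are unchanged (B1 unchanged, A7 unchanged); reused cached 0 without running.
  D5: checked — values it read are unchanged (A1 unchanged, A7 unchanged); reused cached 0 without running.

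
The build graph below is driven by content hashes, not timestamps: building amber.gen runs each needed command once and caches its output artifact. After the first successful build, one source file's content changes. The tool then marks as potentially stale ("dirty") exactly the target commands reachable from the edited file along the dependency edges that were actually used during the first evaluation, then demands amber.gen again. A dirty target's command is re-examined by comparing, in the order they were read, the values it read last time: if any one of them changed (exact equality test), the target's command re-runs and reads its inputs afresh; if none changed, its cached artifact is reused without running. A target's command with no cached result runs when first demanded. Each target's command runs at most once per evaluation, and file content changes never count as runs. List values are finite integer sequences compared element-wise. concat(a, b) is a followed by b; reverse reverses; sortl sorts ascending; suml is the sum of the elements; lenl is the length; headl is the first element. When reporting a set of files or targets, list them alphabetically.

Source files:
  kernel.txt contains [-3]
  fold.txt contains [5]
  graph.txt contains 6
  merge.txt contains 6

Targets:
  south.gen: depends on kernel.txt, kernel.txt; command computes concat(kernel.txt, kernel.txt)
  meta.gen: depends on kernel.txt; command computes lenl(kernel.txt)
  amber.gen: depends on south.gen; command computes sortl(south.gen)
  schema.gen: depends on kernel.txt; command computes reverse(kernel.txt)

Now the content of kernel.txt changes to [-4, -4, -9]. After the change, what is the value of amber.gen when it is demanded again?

Initial pass — values computed on the first demand:
  south.gen = concat([-3], [-3]) = [-3, -3]
  amber.gen = sortl([-3, -3]) = [-3, -3]

Second demand — change propagation:
  south.gen: re-runs because kernel.txt [-3]->[-4, -4, -9]; kernel.txt [-3]->[-4, -4, -9]; new result [-4, -4, -9, -4, -4, -9].
  amber.gen: re-runs because south.gen [-3, -3]->[-4, -4, -9, -4, -4, -9]; new result [-9, -9, -4, -4, -4, -4].

amber.gen now evaluates to [-9, -9, -4, -4, -4, -4].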